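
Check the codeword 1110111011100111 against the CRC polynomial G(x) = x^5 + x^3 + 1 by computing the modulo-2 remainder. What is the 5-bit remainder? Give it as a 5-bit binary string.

Modulo-2 division of 1110111011100111 by 101001:
  pos 0: 111011 XOR 101001 = 010010
  pos 1: 100101 XOR 101001 = 001100
  pos 3: 110001 XOR 101001 = 011000
  pos 4: 110001 XOR 101001 = 011000
  pos 5: 110001 XOR 101001 = 011000
  pos 6: 110000 XOR 101001 = 011001
  pos 7: 110010 XOR 101001 = 011011
  pos 8: 110111 XOR 101001 = 011110
  pos 9: 111101 XOR 101001 = 010100
  pos 10: 101001 XOR 101001 = 000000
Remainder = 00000 (zero — the frame passes the CRC check).

00000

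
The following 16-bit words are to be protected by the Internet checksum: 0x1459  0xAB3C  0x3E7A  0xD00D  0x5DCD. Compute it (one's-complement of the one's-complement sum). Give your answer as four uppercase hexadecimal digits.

One's-complement addition (fold any carry out of bit 15 back into bit 0):
  0x1459 + 0xAB3C = 0x0BF95
  0xBF95 + 0x3E7A = 0x0FE0F
  0xFE0F + 0xD00D = 0x1CE1C → wrap carry → 0xCE1D
  0xCE1D + 0x5DCD = 0x12BEA → wrap carry → 0x2BEB
One's-complement sum = 0x2BEB.
Checksum = ~0x2BEB & 0xFFFF = 0xD414.

D414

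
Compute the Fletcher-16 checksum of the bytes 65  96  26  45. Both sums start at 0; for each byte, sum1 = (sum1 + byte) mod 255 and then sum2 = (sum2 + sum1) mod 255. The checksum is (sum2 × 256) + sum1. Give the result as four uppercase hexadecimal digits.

Running sums (mod 255):
  after byte 0 (65): sum1=65, sum2=65
  after byte 1 (96): sum1=161, sum2=226
  after byte 2 (26): sum1=187, sum2=158
  after byte 3 (45): sum1=232, sum2=135
Checksum = sum2·256 + sum1 = 135·256 + 232 = 34792 = 0x87E8.

87E8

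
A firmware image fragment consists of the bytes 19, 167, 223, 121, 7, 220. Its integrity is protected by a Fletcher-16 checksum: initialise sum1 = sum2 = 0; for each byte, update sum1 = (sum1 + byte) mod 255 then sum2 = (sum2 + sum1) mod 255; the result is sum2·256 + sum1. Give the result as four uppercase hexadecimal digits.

8FF7

Running sums (mod 255):
  after byte 0 (19): sum1=19, sum2=19
  after byte 1 (167): sum1=186, sum2=205
  after byte 2 (223): sum1=154, sum2=104
  after byte 3 (121): sum1=20, sum2=124
  after byte 4 (7): sum1=27, sum2=151
  after byte 5 (220): sum1=247, sum2=143
Checksum = sum2·256 + sum1 = 143·256 + 247 = 36855 = 0x8FF7.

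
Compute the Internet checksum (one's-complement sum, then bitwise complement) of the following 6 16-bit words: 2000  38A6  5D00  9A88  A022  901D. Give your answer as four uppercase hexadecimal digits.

7F90

One's-complement addition (fold any carry out of bit 15 back into bit 0):
  0x2000 + 0x38A6 = 0x058A6
  0x58A6 + 0x5D00 = 0x0B5A6
  0xB5A6 + 0x9A88 = 0x1502E → wrap carry → 0x502F
  0x502F + 0xA022 = 0x0F051
  0xF051 + 0x901D = 0x1806E → wrap carry → 0x806F
One's-complement sum = 0x806F.
Checksum = ~0x806F & 0xFFFF = 0x7F90.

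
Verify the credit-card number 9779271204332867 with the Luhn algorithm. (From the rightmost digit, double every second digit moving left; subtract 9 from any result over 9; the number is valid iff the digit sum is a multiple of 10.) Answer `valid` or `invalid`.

valid

From the right, keep odd positions and double even positions (subtract 9 from any doubled value over 9):
  doubled (positions 2,4,...): 3 4 6 0 2 4 5 9 → sum 33
  kept (positions 1,3,...): 7 8 3 4 2 7 9 7 → sum 47
Total = 80.
80 mod 10 = 0, so the number is valid.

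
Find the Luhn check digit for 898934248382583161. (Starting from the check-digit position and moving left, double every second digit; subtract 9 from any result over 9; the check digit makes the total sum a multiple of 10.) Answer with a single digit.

Partial digits right→left: 1 6 1 3 8 5 2 8 3 8 4 2 4 3 9 8 9 8
Double every second digit counting from the check-digit position (so the 1st, 3rd, 5th, ... of the partial from the right).
  doubled (with −9 where >9): 2 2 7 4 6 8 8 9 9 → sum 55
  kept as-is: 6 3 5 8 8 2 3 8 8 → sum 51
Total = 55 + 51 = 106.
Check digit = (10 − (106 mod 10)) mod 10 = 4.

4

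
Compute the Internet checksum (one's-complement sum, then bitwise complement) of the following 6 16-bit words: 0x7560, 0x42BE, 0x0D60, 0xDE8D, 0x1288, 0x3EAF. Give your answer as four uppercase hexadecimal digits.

0ABC

One's-complement addition (fold any carry out of bit 15 back into bit 0):
  0x7560 + 0x42BE = 0x0B81E
  0xB81E + 0x0D60 = 0x0C57E
  0xC57E + 0xDE8D = 0x1A40B → wrap carry → 0xA40C
  0xA40C + 0x1288 = 0x0B694
  0xB694 + 0x3EAF = 0x0F543
One's-complement sum = 0xF543.
Checksum = ~0xF543 & 0xFFFF = 0x0ABC.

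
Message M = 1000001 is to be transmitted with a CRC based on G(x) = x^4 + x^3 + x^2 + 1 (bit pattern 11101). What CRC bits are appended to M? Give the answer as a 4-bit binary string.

Append 4 zeros: 10000010000. Divide by 11101 (XOR where the leading bit is 1):
  pos 0: 10000 XOR 11101 = 01101
  pos 1: 11010 XOR 11101 = 00111
  pos 3: 11110 XOR 11101 = 00011
  pos 6: 11000 XOR 11101 = 00101
Remainder (last 4 bits) = 0101. This is the CRC / FCS.

0101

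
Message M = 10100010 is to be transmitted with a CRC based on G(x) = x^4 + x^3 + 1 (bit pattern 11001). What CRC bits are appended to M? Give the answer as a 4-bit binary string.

Append 4 zeros: 101000100000. Divide by 11001 (XOR where the leading bit is 1):
  pos 0: 10100 XOR 11001 = 01101
  pos 1: 11010 XOR 11001 = 00011
  pos 4: 11100 XOR 11001 = 00101
  pos 6: 10100 XOR 11001 = 01101
  pos 7: 11010 XOR 11001 = 00011
Remainder (last 4 bits) = 0011. This is the CRC / FCS.

0011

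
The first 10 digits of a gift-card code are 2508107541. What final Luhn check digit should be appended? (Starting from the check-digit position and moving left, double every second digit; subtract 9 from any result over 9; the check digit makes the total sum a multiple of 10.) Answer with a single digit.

Partial digits right→left: 1 4 5 7 0 1 8 0 5 2
Double every second digit counting from the check-digit position (so the 1st, 3rd, 5th, ... of the partial from the right).
  doubled (with −9 where >9): 2 1 0 7 1 → sum 11
  kept as-is: 4 7 1 0 2 → sum 14
Total = 11 + 14 = 25.
Check digit = (10 − (25 mod 10)) mod 10 = 5.

5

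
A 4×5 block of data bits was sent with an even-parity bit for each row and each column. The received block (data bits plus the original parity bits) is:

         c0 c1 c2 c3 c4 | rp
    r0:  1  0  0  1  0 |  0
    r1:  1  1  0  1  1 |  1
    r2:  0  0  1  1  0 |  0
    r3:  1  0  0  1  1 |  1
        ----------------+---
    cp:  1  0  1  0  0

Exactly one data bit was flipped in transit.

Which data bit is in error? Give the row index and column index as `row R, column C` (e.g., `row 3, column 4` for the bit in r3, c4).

row 1, column 1

Recompute each row's even parity and compare to rp:
  r0: data parity 0, sent rp 0 → ok
  r1: data parity 0, sent rp 1 → mismatch
  r2: data parity 0, sent rp 0 → ok
  r3: data parity 1, sent rp 1 → ok
Recompute each column's even parity and compare to cp:
  c0: data parity 1, sent cp 1 → ok
  c1: data parity 1, sent cp 0 → mismatch
  c2: data parity 1, sent cp 1 → ok
  c3: data parity 0, sent cp 0 → ok
  c4: data parity 0, sent cp 0 → ok
Exactly one row (r1) and one column (c1) fail → the flipped bit is at their intersection.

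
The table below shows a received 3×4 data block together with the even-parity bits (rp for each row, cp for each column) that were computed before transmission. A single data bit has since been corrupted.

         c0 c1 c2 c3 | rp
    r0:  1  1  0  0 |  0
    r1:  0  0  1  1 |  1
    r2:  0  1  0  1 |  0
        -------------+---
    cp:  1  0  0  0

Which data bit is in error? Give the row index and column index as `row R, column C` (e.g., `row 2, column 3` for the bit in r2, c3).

row 1, column 2

Recompute each row's even parity and compare to rp:
  r0: data parity 0, sent rp 0 → ok
  r1: data parity 0, sent rp 1 → mismatch
  r2: data parity 0, sent rp 0 → ok
Recompute each column's even parity and compare to cp:
  c0: data parity 1, sent cp 1 → ok
  c1: data parity 0, sent cp 0 → ok
  c2: data parity 1, sent cp 0 → mismatch
  c3: data parity 0, sent cp 0 → ok
Exactly one row (r1) and one column (c2) fail → the flipped bit is at their intersection.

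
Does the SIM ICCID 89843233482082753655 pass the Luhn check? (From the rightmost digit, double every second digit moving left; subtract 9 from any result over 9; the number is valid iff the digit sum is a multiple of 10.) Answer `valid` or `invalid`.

invalid

From the right, keep odd positions and double even positions (subtract 9 from any doubled value over 9):
  doubled (positions 2,4,...): 1 6 5 7 4 8 6 6 7 7 → sum 57
  kept (positions 1,3,...): 5 6 5 2 0 8 3 2 4 9 → sum 44
Total = 101.
101 mod 10 = 1, so the number is invalid.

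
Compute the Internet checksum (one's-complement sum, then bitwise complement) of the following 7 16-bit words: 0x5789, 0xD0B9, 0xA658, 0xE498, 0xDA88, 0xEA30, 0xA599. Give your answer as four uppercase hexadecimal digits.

E277

One's-complement addition (fold any carry out of bit 15 back into bit 0):
  0x5789 + 0xD0B9 = 0x12842 → wrap carry → 0x2843
  0x2843 + 0xA658 = 0x0CE9B
  0xCE9B + 0xE498 = 0x1B333 → wrap carry → 0xB334
  0xB334 + 0xDA88 = 0x18DBC → wrap carry → 0x8DBD
  0x8DBD + 0xEA30 = 0x177ED → wrap carry → 0x77EE
  0x77EE + 0xA599 = 0x11D87 → wrap carry → 0x1D88
One's-complement sum = 0x1D88.
Checksum = ~0x1D88 & 0xFFFF = 0xE277.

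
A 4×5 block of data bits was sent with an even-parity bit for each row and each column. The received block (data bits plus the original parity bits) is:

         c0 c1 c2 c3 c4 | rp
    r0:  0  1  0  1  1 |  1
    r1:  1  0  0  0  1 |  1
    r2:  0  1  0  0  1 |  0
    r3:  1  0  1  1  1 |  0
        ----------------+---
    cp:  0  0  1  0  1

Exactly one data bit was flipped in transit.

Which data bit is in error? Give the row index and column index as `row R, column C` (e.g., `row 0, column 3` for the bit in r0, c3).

Recompute each row's even parity and compare to rp:
  r0: data parity 1, sent rp 1 → ok
  r1: data parity 0, sent rp 1 → mismatch
  r2: data parity 0, sent rp 0 → ok
  r3: data parity 0, sent rp 0 → ok
Recompute each column's even parity and compare to cp:
  c0: data parity 0, sent cp 0 → ok
  c1: data parity 0, sent cp 0 → ok
  c2: data parity 1, sent cp 1 → ok
  c3: data parity 0, sent cp 0 → ok
  c4: data parity 0, sent cp 1 → mismatch
Exactly one row (r1) and one column (c4) fail → the flipped bit is at their intersection.

row 1, column 4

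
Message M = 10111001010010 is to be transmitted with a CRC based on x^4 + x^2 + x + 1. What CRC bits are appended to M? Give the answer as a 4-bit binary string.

0100

Append 4 zeros: 101110010100100000. Divide by 10111 (XOR where the leading bit is 1):
  pos 0: 10111 XOR 10111 = 00000
  pos 7: 10100 XOR 10111 = 00011
  pos 10: 11100 XOR 10111 = 01011
  pos 11: 10110 XOR 10111 = 00001
Remainder (last 4 bits) = 0100. This is the CRC / FCS.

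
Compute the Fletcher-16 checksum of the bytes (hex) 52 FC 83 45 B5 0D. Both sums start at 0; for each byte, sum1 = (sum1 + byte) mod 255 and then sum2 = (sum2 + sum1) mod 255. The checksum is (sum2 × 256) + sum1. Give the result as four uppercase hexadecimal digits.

Running sums (mod 255):
  after byte 0 (52): sum1=82, sum2=82
  after byte 1 (FC): sum1=79, sum2=161
  after byte 2 (83): sum1=210, sum2=116
  after byte 3 (45): sum1=24, sum2=140
  after byte 4 (B5): sum1=205, sum2=90
  after byte 5 (0D): sum1=218, sum2=53
Checksum = sum2·256 + sum1 = 53·256 + 218 = 13786 = 0x35DA.

35DA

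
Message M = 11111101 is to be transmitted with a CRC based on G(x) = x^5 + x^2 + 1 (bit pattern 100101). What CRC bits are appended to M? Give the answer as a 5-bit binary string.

11110

Append 5 zeros: 1111110100000. Divide by 100101 (XOR where the leading bit is 1):
  pos 0: 111111 XOR 100101 = 011010
  pos 1: 110100 XOR 100101 = 010001
  pos 2: 100011 XOR 100101 = 000110
  pos 5: 110000 XOR 100101 = 010101
  pos 6: 101010 XOR 100101 = 001111
Remainder (last 5 bits) = 11110. This is the CRC / FCS.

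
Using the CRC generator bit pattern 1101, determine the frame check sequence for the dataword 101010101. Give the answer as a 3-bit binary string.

Append 3 zeros: 101010101000. Divide by 1101 (XOR where the leading bit is 1):
  pos 0: 1010 XOR 1101 = 0111
  pos 1: 1111 XOR 1101 = 0010
  pos 3: 1001 XOR 1101 = 0100
  pos 4: 1000 XOR 1101 = 0101
  pos 5: 1011 XOR 1101 = 0110
  pos 6: 1100 XOR 1101 = 0001
Remainder (last 3 bits) = 100. This is the CRC / FCS.

100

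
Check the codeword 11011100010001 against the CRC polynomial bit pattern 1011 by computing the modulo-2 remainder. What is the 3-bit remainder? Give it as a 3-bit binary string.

Modulo-2 division of 11011100010001 by 1011:
  pos 0: 1101 XOR 1011 = 0110
  pos 1: 1101 XOR 1011 = 0110
  pos 2: 1101 XOR 1011 = 0110
  pos 3: 1100 XOR 1011 = 0111
  pos 4: 1110 XOR 1011 = 0101
  pos 5: 1010 XOR 1011 = 0001
  pos 8: 1100 XOR 1011 = 0111
  pos 9: 1110 XOR 1011 = 0101
  pos 10: 1011 XOR 1011 = 0000
Remainder = 000 (zero — the frame passes the CRC check).

000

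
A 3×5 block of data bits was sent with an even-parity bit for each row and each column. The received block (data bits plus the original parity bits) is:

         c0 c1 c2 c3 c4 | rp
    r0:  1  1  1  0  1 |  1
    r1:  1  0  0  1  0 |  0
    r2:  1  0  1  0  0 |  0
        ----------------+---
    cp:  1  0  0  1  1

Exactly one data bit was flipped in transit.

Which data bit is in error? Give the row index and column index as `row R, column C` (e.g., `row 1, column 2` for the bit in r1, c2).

Recompute each row's even parity and compare to rp:
  r0: data parity 0, sent rp 1 → mismatch
  r1: data parity 0, sent rp 0 → ok
  r2: data parity 0, sent rp 0 → ok
Recompute each column's even parity and compare to cp:
  c0: data parity 1, sent cp 1 → ok
  c1: data parity 1, sent cp 0 → mismatch
  c2: data parity 0, sent cp 0 → ok
  c3: data parity 1, sent cp 1 → ok
  c4: data parity 1, sent cp 1 → ok
Exactly one row (r0) and one column (c1) fail → the flipped bit is at their intersection.

row 0, column 1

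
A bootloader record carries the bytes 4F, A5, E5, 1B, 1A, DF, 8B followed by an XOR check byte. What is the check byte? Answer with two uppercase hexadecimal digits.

XOR the bytes together:
  start with 0x4F
  0x4F ⊕ 0xA5 = 0xEA
  0xEA ⊕ 0xE5 = 0x0F
  0x0F ⊕ 0x1B = 0x14
  0x14 ⊕ 0x1A = 0x0E
  0x0E ⊕ 0xDF = 0xD1
  0xD1 ⊕ 0x8B = 0x5A

5A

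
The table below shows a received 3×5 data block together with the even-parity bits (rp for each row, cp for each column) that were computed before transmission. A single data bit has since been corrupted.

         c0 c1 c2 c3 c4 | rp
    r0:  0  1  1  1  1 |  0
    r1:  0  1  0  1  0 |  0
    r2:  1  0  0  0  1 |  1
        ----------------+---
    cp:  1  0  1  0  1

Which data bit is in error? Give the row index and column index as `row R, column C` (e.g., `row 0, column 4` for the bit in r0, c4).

Recompute each row's even parity and compare to rp:
  r0: data parity 0, sent rp 0 → ok
  r1: data parity 0, sent rp 0 → ok
  r2: data parity 0, sent rp 1 → mismatch
Recompute each column's even parity and compare to cp:
  c0: data parity 1, sent cp 1 → ok
  c1: data parity 0, sent cp 0 → ok
  c2: data parity 1, sent cp 1 → ok
  c3: data parity 0, sent cp 0 → ok
  c4: data parity 0, sent cp 1 → mismatch
Exactly one row (r2) and one column (c4) fail → the flipped bit is at their intersection.

row 2, column 4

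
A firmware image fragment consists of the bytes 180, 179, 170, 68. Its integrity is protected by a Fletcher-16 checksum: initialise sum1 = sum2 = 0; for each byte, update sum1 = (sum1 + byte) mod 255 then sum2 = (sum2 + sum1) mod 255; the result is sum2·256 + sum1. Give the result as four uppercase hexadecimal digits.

8757

Running sums (mod 255):
  after byte 0 (180): sum1=180, sum2=180
  after byte 1 (179): sum1=104, sum2=29
  after byte 2 (170): sum1=19, sum2=48
  after byte 3 (68): sum1=87, sum2=135
Checksum = sum2·256 + sum1 = 135·256 + 87 = 34647 = 0x8757.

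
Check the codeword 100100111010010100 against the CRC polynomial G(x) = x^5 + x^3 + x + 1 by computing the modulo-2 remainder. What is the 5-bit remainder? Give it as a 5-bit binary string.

00000

Modulo-2 division of 100100111010010100 by 101011:
  pos 0: 100100 XOR 101011 = 001111
  pos 2: 111111 XOR 101011 = 010100
  pos 3: 101001 XOR 101011 = 000010
  pos 7: 100100 XOR 101011 = 001111
  pos 9: 111110 XOR 101011 = 010101
  pos 10: 101011 XOR 101011 = 000000
Remainder = 00000 (zero — the frame passes the CRC check).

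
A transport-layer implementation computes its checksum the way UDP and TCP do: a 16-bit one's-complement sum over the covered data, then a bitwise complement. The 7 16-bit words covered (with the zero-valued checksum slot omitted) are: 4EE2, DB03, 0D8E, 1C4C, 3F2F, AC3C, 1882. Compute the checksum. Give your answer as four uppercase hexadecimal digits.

One's-complement addition (fold any carry out of bit 15 back into bit 0):
  0x4EE2 + 0xDB03 = 0x129E5 → wrap carry → 0x29E6
  0x29E6 + 0x0D8E = 0x03774
  0x3774 + 0x1C4C = 0x053C0
  0x53C0 + 0x3F2F = 0x092EF
  0x92EF + 0xAC3C = 0x13F2B → wrap carry → 0x3F2C
  0x3F2C + 0x1882 = 0x057AE
One's-complement sum = 0x57AE.
Checksum = ~0x57AE & 0xFFFF = 0xA851.

A851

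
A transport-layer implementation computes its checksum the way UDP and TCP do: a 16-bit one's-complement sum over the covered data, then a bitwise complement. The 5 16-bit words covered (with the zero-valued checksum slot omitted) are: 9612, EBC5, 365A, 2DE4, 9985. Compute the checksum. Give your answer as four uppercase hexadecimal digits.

8063

One's-complement addition (fold any carry out of bit 15 back into bit 0):
  0x9612 + 0xEBC5 = 0x181D7 → wrap carry → 0x81D8
  0x81D8 + 0x365A = 0x0B832
  0xB832 + 0x2DE4 = 0x0E616
  0xE616 + 0x9985 = 0x17F9B → wrap carry → 0x7F9C
One's-complement sum = 0x7F9C.
Checksum = ~0x7F9C & 0xFFFF = 0x8063.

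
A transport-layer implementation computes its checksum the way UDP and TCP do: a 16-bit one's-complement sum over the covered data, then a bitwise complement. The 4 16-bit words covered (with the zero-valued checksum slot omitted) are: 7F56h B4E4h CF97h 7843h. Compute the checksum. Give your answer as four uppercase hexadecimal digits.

One's-complement addition (fold any carry out of bit 15 back into bit 0):
  0x7F56 + 0xB4E4 = 0x1343A → wrap carry → 0x343B
  0x343B + 0xCF97 = 0x103D2 → wrap carry → 0x03D3
  0x03D3 + 0x7843 = 0x07C16
One's-complement sum = 0x7C16.
Checksum = ~0x7C16 & 0xFFFF = 0x83E9.

83E9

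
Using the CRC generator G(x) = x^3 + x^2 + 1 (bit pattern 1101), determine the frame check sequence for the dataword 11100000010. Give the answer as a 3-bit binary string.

Append 3 zeros: 11100000010000. Divide by 1101 (XOR where the leading bit is 1):
  pos 0: 1110 XOR 1101 = 0011
  pos 2: 1100 XOR 1101 = 0001
  pos 5: 1000 XOR 1101 = 0101
  pos 6: 1011 XOR 1101 = 0110
  pos 7: 1100 XOR 1101 = 0001
  pos 10: 1000 XOR 1101 = 0101
Remainder (last 3 bits) = 101. This is the CRC / FCS.

101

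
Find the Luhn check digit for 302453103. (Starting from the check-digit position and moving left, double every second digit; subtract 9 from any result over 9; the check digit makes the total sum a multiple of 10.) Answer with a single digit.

Partial digits right→left: 3 0 1 3 5 4 2 0 3
Double every second digit counting from the check-digit position (so the 1st, 3rd, 5th, ... of the partial from the right).
  doubled (with −9 where >9): 6 2 1 4 6 → sum 19
  kept as-is: 0 3 4 0 → sum 7
Total = 19 + 7 = 26.
Check digit = (10 − (26 mod 10)) mod 10 = 4.

4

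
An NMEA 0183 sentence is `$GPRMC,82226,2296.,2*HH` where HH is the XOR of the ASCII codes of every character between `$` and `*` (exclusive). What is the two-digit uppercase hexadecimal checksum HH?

XOR the ASCII codes of the payload characters:
  'G' = 0x47 → acc = 0x47
  'P' = 0x50 → acc = 0x17
  'R' = 0x52 → acc = 0x45
  'M' = 0x4D → acc = 0x08
  'C' = 0x43 → acc = 0x4B
  ',' = 0x2C → acc = 0x67
  '8' = 0x38 → acc = 0x5F
  '2' = 0x32 → acc = 0x6D
  '2' = 0x32 → acc = 0x5F
  '2' = 0x32 → acc = 0x6D
  '6' = 0x36 → acc = 0x5B
  ',' = 0x2C → acc = 0x77
  '2' = 0x32 → acc = 0x45
  '2' = 0x32 → acc = 0x77
  '9' = 0x39 → acc = 0x4E
  '6' = 0x36 → acc = 0x78
  '.' = 0x2E → acc = 0x56
  ',' = 0x2C → acc = 0x7A
  '2' = 0x32 → acc = 0x48
Checksum = 0x48.

48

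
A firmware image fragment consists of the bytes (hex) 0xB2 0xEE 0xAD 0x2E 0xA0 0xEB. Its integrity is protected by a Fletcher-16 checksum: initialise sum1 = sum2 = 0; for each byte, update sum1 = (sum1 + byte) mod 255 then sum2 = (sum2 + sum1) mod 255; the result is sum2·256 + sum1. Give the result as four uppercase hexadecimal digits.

Running sums (mod 255):
  after byte 0 (0xB2): sum1=178, sum2=178
  after byte 1 (0xEE): sum1=161, sum2=84
  after byte 2 (0xAD): sum1=79, sum2=163
  after byte 3 (0x2E): sum1=125, sum2=33
  after byte 4 (0xA0): sum1=30, sum2=63
  after byte 5 (0xEB): sum1=10, sum2=73
Checksum = sum2·256 + sum1 = 73·256 + 10 = 18698 = 0x490A.

490A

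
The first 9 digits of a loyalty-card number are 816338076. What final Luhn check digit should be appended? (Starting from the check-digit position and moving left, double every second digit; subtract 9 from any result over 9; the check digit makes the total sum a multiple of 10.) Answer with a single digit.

2

Partial digits right→left: 6 7 0 8 3 3 6 1 8
Double every second digit counting from the check-digit position (so the 1st, 3rd, 5th, ... of the partial from the right).
  doubled (with −9 where >9): 3 0 6 3 7 → sum 19
  kept as-is: 7 8 3 1 → sum 19
Total = 19 + 19 = 38.
Check digit = (10 − (38 mod 10)) mod 10 = 2.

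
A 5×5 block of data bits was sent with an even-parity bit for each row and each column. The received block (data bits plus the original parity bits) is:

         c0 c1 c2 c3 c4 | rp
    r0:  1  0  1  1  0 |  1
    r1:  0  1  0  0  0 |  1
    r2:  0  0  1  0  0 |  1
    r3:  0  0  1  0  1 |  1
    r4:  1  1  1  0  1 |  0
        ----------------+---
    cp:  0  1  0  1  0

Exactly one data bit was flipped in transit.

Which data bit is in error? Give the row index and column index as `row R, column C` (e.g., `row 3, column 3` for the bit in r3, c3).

Recompute each row's even parity and compare to rp:
  r0: data parity 1, sent rp 1 → ok
  r1: data parity 1, sent rp 1 → ok
  r2: data parity 1, sent rp 1 → ok
  r3: data parity 0, sent rp 1 → mismatch
  r4: data parity 0, sent rp 0 → ok
Recompute each column's even parity and compare to cp:
  c0: data parity 0, sent cp 0 → ok
  c1: data parity 0, sent cp 1 → mismatch
  c2: data parity 0, sent cp 0 → ok
  c3: data parity 1, sent cp 1 → ok
  c4: data parity 0, sent cp 0 → ok
Exactly one row (r3) and one column (c1) fail → the flipped bit is at their intersection.

row 3, column 1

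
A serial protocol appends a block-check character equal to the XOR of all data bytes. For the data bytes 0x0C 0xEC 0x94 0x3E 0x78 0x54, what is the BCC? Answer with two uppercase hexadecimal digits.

XOR the bytes together:
  start with 0x0C
  0x0C ⊕ 0xEC = 0xE0
  0xE0 ⊕ 0x94 = 0x74
  0x74 ⊕ 0x3E = 0x4A
  0x4A ⊕ 0x78 = 0x32
  0x32 ⊕ 0x54 = 0x66

66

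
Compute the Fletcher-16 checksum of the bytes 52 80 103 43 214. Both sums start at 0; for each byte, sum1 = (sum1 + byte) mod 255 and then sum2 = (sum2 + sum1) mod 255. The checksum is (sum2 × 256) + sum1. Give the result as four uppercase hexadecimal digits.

Running sums (mod 255):
  after byte 0 (52): sum1=52, sum2=52
  after byte 1 (80): sum1=132, sum2=184
  after byte 2 (103): sum1=235, sum2=164
  after byte 3 (43): sum1=23, sum2=187
  after byte 4 (214): sum1=237, sum2=169
Checksum = sum2·256 + sum1 = 169·256 + 237 = 43501 = 0xA9ED.

A9ED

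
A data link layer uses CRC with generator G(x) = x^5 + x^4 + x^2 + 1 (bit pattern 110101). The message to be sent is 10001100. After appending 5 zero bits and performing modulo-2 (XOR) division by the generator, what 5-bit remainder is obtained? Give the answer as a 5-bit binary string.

Append 5 zeros: 1000110000000. Divide by 110101 (XOR where the leading bit is 1):
  pos 0: 100011 XOR 110101 = 010110
  pos 1: 101100 XOR 110101 = 011001
  pos 2: 110010 XOR 110101 = 000111
  pos 5: 111000 XOR 110101 = 001101
  pos 7: 110100 XOR 110101 = 000001
Remainder (last 5 bits) = 00001. This is the CRC / FCS.

00001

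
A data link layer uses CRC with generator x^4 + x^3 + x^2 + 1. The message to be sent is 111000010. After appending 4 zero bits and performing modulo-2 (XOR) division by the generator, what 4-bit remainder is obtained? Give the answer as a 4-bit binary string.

Append 4 zeros: 1110000100000. Divide by 11101 (XOR where the leading bit is 1):
  pos 0: 11100 XOR 11101 = 00001
  pos 4: 10010 XOR 11101 = 01111
  pos 5: 11110 XOR 11101 = 00011
  pos 8: 11000 XOR 11101 = 00101
Remainder (last 4 bits) = 0101. This is the CRC / FCS.

0101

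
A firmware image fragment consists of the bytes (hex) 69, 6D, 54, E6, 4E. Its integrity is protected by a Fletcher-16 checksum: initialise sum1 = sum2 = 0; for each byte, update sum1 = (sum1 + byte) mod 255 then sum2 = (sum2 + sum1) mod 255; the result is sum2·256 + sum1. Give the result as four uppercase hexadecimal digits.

DD60

Running sums (mod 255):
  after byte 0 (69): sum1=105, sum2=105
  after byte 1 (6D): sum1=214, sum2=64
  after byte 2 (54): sum1=43, sum2=107
  after byte 3 (E6): sum1=18, sum2=125
  after byte 4 (4E): sum1=96, sum2=221
Checksum = sum2·256 + sum1 = 221·256 + 96 = 56672 = 0xDD60.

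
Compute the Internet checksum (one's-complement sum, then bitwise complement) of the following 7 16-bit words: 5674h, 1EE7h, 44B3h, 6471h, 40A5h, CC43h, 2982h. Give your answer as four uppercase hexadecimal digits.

One's-complement addition (fold any carry out of bit 15 back into bit 0):
  0x5674 + 0x1EE7 = 0x0755B
  0x755B + 0x44B3 = 0x0BA0E
  0xBA0E + 0x6471 = 0x11E7F → wrap carry → 0x1E80
  0x1E80 + 0x40A5 = 0x05F25
  0x5F25 + 0xCC43 = 0x12B68 → wrap carry → 0x2B69
  0x2B69 + 0x2982 = 0x054EB
One's-complement sum = 0x54EB.
Checksum = ~0x54EB & 0xFFFF = 0xAB14.

AB14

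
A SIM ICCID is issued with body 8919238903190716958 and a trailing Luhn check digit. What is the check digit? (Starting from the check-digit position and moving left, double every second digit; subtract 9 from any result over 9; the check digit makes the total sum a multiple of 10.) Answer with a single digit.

0

Partial digits right→left: 8 5 9 6 1 7 0 9 1 3 0 9 8 3 2 9 1 9 8
Double every second digit counting from the check-digit position (so the 1st, 3rd, 5th, ... of the partial from the right).
  doubled (with −9 where >9): 7 9 2 0 2 0 7 4 2 7 → sum 40
  kept as-is: 5 6 7 9 3 9 3 9 9 → sum 60
Total = 40 + 60 = 100.
Check digit = (10 − (100 mod 10)) mod 10 = 0.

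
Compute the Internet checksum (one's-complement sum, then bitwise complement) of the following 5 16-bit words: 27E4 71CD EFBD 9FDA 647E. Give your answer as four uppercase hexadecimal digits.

One's-complement addition (fold any carry out of bit 15 back into bit 0):
  0x27E4 + 0x71CD = 0x099B1
  0x99B1 + 0xEFBD = 0x1896E → wrap carry → 0x896F
  0x896F + 0x9FDA = 0x12949 → wrap carry → 0x294A
  0x294A + 0x647E = 0x08DC8
One's-complement sum = 0x8DC8.
Checksum = ~0x8DC8 & 0xFFFF = 0x7237.

7237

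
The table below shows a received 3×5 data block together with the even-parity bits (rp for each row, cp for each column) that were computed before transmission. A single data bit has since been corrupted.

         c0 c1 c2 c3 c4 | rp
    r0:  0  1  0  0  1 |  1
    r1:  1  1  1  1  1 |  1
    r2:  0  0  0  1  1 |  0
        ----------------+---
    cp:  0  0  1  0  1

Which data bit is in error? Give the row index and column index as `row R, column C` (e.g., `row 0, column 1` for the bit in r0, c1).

Recompute each row's even parity and compare to rp:
  r0: data parity 0, sent rp 1 → mismatch
  r1: data parity 1, sent rp 1 → ok
  r2: data parity 0, sent rp 0 → ok
Recompute each column's even parity and compare to cp:
  c0: data parity 1, sent cp 0 → mismatch
  c1: data parity 0, sent cp 0 → ok
  c2: data parity 1, sent cp 1 → ok
  c3: data parity 0, sent cp 0 → ok
  c4: data parity 1, sent cp 1 → ok
Exactly one row (r0) and one column (c0) fail → the flipped bit is at their intersection.

row 0, column 0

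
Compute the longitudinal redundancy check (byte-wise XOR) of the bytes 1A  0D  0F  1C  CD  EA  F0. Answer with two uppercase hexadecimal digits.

D3

XOR the bytes together:
  start with 0x1A
  0x1A ⊕ 0x0D = 0x17
  0x17 ⊕ 0x0F = 0x18
  0x18 ⊕ 0x1C = 0x04
  0x04 ⊕ 0xCD = 0xC9
  0xC9 ⊕ 0xEA = 0x23
  0x23 ⊕ 0xF0 = 0xD3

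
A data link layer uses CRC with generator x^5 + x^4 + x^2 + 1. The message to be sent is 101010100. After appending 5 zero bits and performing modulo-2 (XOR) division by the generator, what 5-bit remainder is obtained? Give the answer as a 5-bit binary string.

Append 5 zeros: 10101010000000. Divide by 110101 (XOR where the leading bit is 1):
  pos 0: 101010 XOR 110101 = 011111
  pos 1: 111111 XOR 110101 = 001010
  pos 3: 101000 XOR 110101 = 011101
  pos 4: 111010 XOR 110101 = 001111
  pos 6: 111100 XOR 110101 = 001001
  pos 8: 100100 XOR 110101 = 010001
Remainder (last 5 bits) = 10001. This is the CRC / FCS.

10001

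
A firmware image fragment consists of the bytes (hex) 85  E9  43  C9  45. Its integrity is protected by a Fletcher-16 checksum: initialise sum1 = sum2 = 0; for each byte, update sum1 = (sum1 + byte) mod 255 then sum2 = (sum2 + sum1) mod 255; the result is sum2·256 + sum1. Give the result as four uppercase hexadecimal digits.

E5C1

Running sums (mod 255):
  after byte 0 (85): sum1=133, sum2=133
  after byte 1 (E9): sum1=111, sum2=244
  after byte 2 (43): sum1=178, sum2=167
  after byte 3 (C9): sum1=124, sum2=36
  after byte 4 (45): sum1=193, sum2=229
Checksum = sum2·256 + sum1 = 229·256 + 193 = 58817 = 0xE5C1.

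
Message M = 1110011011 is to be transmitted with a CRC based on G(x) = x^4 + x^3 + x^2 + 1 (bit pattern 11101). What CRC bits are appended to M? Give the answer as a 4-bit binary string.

1101

Append 4 zeros: 11100110110000. Divide by 11101 (XOR where the leading bit is 1):
  pos 0: 11100 XOR 11101 = 00001
  pos 4: 11101 XOR 11101 = 00000
  pos 9: 10000 XOR 11101 = 01101
Remainder (last 4 bits) = 1101. This is the CRC / FCS.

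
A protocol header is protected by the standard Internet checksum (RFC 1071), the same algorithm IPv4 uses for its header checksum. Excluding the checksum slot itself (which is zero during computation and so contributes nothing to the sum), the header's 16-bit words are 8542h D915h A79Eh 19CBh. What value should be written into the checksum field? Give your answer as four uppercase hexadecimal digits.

One's-complement addition (fold any carry out of bit 15 back into bit 0):
  0x8542 + 0xD915 = 0x15E57 → wrap carry → 0x5E58
  0x5E58 + 0xA79E = 0x105F6 → wrap carry → 0x05F7
  0x05F7 + 0x19CB = 0x01FC2
One's-complement sum = 0x1FC2.
Checksum = ~0x1FC2 & 0xFFFF = 0xE03D.

E03D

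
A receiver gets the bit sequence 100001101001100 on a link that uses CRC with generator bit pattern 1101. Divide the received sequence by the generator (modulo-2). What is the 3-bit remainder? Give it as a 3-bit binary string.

Modulo-2 division of 100001101001100 by 1101:
  pos 0: 1000 XOR 1101 = 0101
  pos 1: 1010 XOR 1101 = 0111
  pos 2: 1111 XOR 1101 = 0010
  pos 4: 1010 XOR 1101 = 0111
  pos 5: 1111 XOR 1101 = 0010
  pos 7: 1000 XOR 1101 = 0101
  pos 8: 1011 XOR 1101 = 0110
  pos 9: 1101 XOR 1101 = 0000
Remainder = 000 (zero — the frame passes the CRC check).

000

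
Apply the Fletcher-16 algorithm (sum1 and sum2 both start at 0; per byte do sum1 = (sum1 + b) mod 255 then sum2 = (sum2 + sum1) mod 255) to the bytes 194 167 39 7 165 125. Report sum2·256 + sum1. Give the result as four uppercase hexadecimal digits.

Running sums (mod 255):
  after byte 0 (194): sum1=194, sum2=194
  after byte 1 (167): sum1=106, sum2=45
  after byte 2 (39): sum1=145, sum2=190
  after byte 3 (7): sum1=152, sum2=87
  after byte 4 (165): sum1=62, sum2=149
  after byte 5 (125): sum1=187, sum2=81
Checksum = sum2·256 + sum1 = 81·256 + 187 = 20923 = 0x51BB.

51BB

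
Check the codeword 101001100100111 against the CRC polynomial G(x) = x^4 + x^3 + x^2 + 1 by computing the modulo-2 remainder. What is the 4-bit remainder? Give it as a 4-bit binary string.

0000

Modulo-2 division of 101001100100111 by 11101:
  pos 0: 10100 XOR 11101 = 01001
  pos 1: 10011 XOR 11101 = 01110
  pos 2: 11101 XOR 11101 = 00000
  pos 9: 10011 XOR 11101 = 01110
  pos 10: 11101 XOR 11101 = 00000
Remainder = 0000 (zero — the frame passes the CRC check).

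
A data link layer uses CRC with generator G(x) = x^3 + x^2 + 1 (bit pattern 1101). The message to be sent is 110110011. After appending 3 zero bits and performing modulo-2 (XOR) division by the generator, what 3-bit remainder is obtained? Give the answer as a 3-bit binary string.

011

Append 3 zeros: 110110011000. Divide by 1101 (XOR where the leading bit is 1):
  pos 0: 1101 XOR 1101 = 0000
  pos 4: 1001 XOR 1101 = 0100
  pos 5: 1001 XOR 1101 = 0100
  pos 6: 1000 XOR 1101 = 0101
  pos 7: 1010 XOR 1101 = 0111
  pos 8: 1110 XOR 1101 = 0011
Remainder (last 3 bits) = 011. This is the CRC / FCS.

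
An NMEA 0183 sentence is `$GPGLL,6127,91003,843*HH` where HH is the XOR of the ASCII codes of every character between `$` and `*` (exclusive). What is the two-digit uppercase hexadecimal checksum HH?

XOR the ASCII codes of the payload characters:
  'G' = 0x47 → acc = 0x47
  'P' = 0x50 → acc = 0x17
  'G' = 0x47 → acc = 0x50
  'L' = 0x4C → acc = 0x1C
  'L' = 0x4C → acc = 0x50
  ',' = 0x2C → acc = 0x7C
  '6' = 0x36 → acc = 0x4A
  '1' = 0x31 → acc = 0x7B
  '2' = 0x32 → acc = 0x49
  '7' = 0x37 → acc = 0x7E
  ',' = 0x2C → acc = 0x52
  '9' = 0x39 → acc = 0x6B
  '1' = 0x31 → acc = 0x5A
  '0' = 0x30 → acc = 0x6A
  '0' = 0x30 → acc = 0x5A
  '3' = 0x33 → acc = 0x69
  ',' = 0x2C → acc = 0x45
  '8' = 0x38 → acc = 0x7D
  '4' = 0x34 → acc = 0x49
  '3' = 0x33 → acc = 0x7A
Checksum = 0x7A.

7A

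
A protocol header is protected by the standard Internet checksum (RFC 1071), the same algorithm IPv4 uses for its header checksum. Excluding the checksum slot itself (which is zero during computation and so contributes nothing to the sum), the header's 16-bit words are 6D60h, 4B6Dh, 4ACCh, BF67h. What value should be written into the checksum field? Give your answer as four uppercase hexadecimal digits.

One's-complement addition (fold any carry out of bit 15 back into bit 0):
  0x6D60 + 0x4B6D = 0x0B8CD
  0xB8CD + 0x4ACC = 0x10399 → wrap carry → 0x039A
  0x039A + 0xBF67 = 0x0C301
One's-complement sum = 0xC301.
Checksum = ~0xC301 & 0xFFFF = 0x3CFE.

3CFE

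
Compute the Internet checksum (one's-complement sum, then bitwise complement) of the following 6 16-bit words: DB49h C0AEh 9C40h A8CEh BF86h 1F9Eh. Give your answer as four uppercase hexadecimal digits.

One's-complement addition (fold any carry out of bit 15 back into bit 0):
  0xDB49 + 0xC0AE = 0x19BF7 → wrap carry → 0x9BF8
  0x9BF8 + 0x9C40 = 0x13838 → wrap carry → 0x3839
  0x3839 + 0xA8CE = 0x0E107
  0xE107 + 0xBF86 = 0x1A08D → wrap carry → 0xA08E
  0xA08E + 0x1F9E = 0x0C02C
One's-complement sum = 0xC02C.
Checksum = ~0xC02C & 0xFFFF = 0x3FD3.

3FD3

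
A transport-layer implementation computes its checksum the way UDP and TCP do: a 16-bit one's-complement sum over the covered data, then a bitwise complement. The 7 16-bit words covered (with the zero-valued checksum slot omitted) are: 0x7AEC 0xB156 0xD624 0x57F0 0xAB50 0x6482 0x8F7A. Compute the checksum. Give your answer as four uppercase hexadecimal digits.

065A

One's-complement addition (fold any carry out of bit 15 back into bit 0):
  0x7AEC + 0xB156 = 0x12C42 → wrap carry → 0x2C43
  0x2C43 + 0xD624 = 0x10267 → wrap carry → 0x0268
  0x0268 + 0x57F0 = 0x05A58
  0x5A58 + 0xAB50 = 0x105A8 → wrap carry → 0x05A9
  0x05A9 + 0x6482 = 0x06A2B
  0x6A2B + 0x8F7A = 0x0F9A5
One's-complement sum = 0xF9A5.
Checksum = ~0xF9A5 & 0xFFFF = 0x065A.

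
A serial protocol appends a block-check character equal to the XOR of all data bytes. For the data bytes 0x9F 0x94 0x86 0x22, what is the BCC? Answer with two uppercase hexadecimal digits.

XOR the bytes together:
  start with 0x9F
  0x9F ⊕ 0x94 = 0x0B
  0x0B ⊕ 0x86 = 0x8D
  0x8D ⊕ 0x22 = 0xAF

AF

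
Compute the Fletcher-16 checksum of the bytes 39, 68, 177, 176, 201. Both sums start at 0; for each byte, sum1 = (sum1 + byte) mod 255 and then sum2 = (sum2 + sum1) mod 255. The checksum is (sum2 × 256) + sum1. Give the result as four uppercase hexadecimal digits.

Running sums (mod 255):
  after byte 0 (39): sum1=39, sum2=39
  after byte 1 (68): sum1=107, sum2=146
  after byte 2 (177): sum1=29, sum2=175
  after byte 3 (176): sum1=205, sum2=125
  after byte 4 (201): sum1=151, sum2=21
Checksum = sum2·256 + sum1 = 21·256 + 151 = 5527 = 0x1597.

1597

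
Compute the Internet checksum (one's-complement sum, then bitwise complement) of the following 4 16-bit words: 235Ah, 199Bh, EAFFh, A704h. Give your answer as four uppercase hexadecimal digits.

One's-complement addition (fold any carry out of bit 15 back into bit 0):
  0x235A + 0x199B = 0x03CF5
  0x3CF5 + 0xEAFF = 0x127F4 → wrap carry → 0x27F5
  0x27F5 + 0xA704 = 0x0CEF9
One's-complement sum = 0xCEF9.
Checksum = ~0xCEF9 & 0xFFFF = 0x3106.

3106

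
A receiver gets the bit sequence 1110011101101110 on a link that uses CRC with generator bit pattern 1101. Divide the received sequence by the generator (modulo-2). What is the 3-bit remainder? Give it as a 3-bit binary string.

Modulo-2 division of 1110011101101110 by 1101:
  pos 0: 1110 XOR 1101 = 0011
  pos 2: 1101 XOR 1101 = 0000
  pos 6: 1101 XOR 1101 = 0000
  pos 10: 1011 XOR 1101 = 0110
  pos 11: 1101 XOR 1101 = 0000
Remainder = 000 (zero — the frame passes the CRC check).

000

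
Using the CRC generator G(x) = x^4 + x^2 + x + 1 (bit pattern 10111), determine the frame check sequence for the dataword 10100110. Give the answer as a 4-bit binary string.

Append 4 zeros: 101001100000. Divide by 10111 (XOR where the leading bit is 1):
  pos 0: 10100 XOR 10111 = 00011
  pos 3: 11110 XOR 10111 = 01001
  pos 4: 10010 XOR 10111 = 00101
  pos 6: 10100 XOR 10111 = 00011
Remainder (last 4 bits) = 0110. This is the CRC / FCS.

0110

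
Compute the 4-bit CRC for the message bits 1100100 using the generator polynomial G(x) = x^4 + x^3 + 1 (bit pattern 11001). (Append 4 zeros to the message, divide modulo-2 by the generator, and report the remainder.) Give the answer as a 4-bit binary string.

Append 4 zeros: 11001000000. Divide by 11001 (XOR where the leading bit is 1):
  pos 0: 11001 XOR 11001 = 00000
Remainder (last 4 bits) = 0000. This is the CRC / FCS.

0000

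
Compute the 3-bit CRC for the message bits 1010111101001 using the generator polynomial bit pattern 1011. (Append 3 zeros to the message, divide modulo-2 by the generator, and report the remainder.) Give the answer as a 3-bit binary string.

010

Append 3 zeros: 1010111101001000. Divide by 1011 (XOR where the leading bit is 1):
  pos 0: 1010 XOR 1011 = 0001
  pos 3: 1111 XOR 1011 = 0100
  pos 4: 1001 XOR 1011 = 0010
  pos 6: 1001 XOR 1011 = 0010
  pos 8: 1000 XOR 1011 = 0011
  pos 10: 1110 XOR 1011 = 0101
  pos 11: 1010 XOR 1011 = 0001
Remainder (last 3 bits) = 010. This is the CRC / FCS.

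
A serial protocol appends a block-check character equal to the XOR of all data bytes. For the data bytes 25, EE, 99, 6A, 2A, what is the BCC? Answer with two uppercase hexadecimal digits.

12

XOR the bytes together:
  start with 0x25
  0x25 ⊕ 0xEE = 0xCB
  0xCB ⊕ 0x99 = 0x52
  0x52 ⊕ 0x6A = 0x38
  0x38 ⊕ 0x2A = 0x12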